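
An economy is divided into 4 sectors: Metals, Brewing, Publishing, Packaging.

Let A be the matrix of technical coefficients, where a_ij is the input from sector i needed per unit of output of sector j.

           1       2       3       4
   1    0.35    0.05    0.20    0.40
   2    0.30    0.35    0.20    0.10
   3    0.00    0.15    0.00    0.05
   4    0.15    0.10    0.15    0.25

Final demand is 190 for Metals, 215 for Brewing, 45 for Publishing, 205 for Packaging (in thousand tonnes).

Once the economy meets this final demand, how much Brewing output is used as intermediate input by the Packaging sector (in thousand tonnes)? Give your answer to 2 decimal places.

z_24 = 58.04

I − A =
  [   0.65    -0.05    -0.20    -0.40]
  [  -0.30     0.65    -0.20    -0.10]
  [   0.00    -0.15     1.00    -0.05]
  [  -0.15    -0.10    -0.15     0.75]
Compute the cofactors C_ij = (−1)^(i+j)·(3×3 minor ij) of I−A; the adjugate is their transpose:
adj(I−A) = Cᵀ =
  [ 0.446875   0.109625   0.150750   0.263000]
  [ 0.239250   0.421125   0.161250   0.194500]
  [ 0.042375   0.067750   0.247375   0.048125]
  [ 0.129750   0.091625   0.101125   0.379000]
det(I−A) = Σ_j (I−A)_1j·C_1j = (0.65)(0.446875) + (-0.05)(0.239250) + (-0.20)(0.042375) + (-0.40)(0.129750) = 0.21813125
(I − A)⁻¹ = adj(I−A) / det(I−A) ≈
  [   2.0487     0.5026     0.6911     1.2057]
  [   1.0968     1.9306     0.7392     0.8917]
  [   0.1943     0.3106     1.1341     0.2206]
  [   0.5948     0.4200     0.4636     1.7375]
First solve x = (I − A)⁻¹ d = adj(I−A)·d / det(I−A); in particular x_4 = (0.129750·190 + 0.091625·215 + 0.101125·45 + 0.379000·205) / 0.21813125 = 126.5975 / 0.21813125 ≈ 580.3731.
Intermediate flow from 2 to 4: z_24 = a_24 · x_4 = 0.10 × 126.5975 / 0.21813125 = 12.65975 / 0.21813125 ≈ 58.04.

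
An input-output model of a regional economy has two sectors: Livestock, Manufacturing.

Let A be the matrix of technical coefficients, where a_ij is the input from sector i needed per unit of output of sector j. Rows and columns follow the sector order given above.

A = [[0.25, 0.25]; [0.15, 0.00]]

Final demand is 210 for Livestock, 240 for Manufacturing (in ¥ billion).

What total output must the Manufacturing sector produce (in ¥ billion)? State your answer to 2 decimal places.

I − A =
  [   0.75    -0.25]
  [  -0.15     1.00]
det(I−A) = (0.75)(1.00) − (-0.25)(-0.15) = 0.7125
adj(I−A) = [[1.00, 0.25], [0.15, 0.75]]
(I − A)⁻¹ = adj(I−A) / det(I−A) ≈
  [   1.4035     0.3509]
  [   0.2105     1.0526]
x = (I − A)⁻¹ d = adj(I−A)·d / det(I−A), with det(I−A) = 0.7125:
  x_L = (1.00·210 + 0.25·240) / 0.7125 = 270.00 / 0.7125 ≈ 378.95
  x_M = (0.15·210 + 0.75·240) / 0.7125 = 211.50 / 0.7125 ≈ 296.84

x_M = 296.84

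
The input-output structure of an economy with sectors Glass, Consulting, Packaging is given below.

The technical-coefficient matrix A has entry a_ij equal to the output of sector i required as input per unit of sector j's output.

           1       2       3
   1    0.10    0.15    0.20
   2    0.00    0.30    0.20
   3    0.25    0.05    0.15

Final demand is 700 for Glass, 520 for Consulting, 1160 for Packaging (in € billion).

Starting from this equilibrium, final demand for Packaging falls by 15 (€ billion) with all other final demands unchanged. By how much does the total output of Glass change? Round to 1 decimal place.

I − A =
  [   0.90    -0.15    -0.20]
  [   0.00     0.70    -0.20]
  [  -0.25    -0.05     0.85]
Cofactors of I−A, C_ij = (−1)^(i+j)·(minor ij) (rows/columns in the sector order above):
  C_11 = (0.70)(0.85) − (-0.20)(-0.05) = 0.5850
  C_12 = −[(0.00)(0.85) − (-0.20)(-0.25)] = 0.0500
  C_13 = (0.00)(-0.05) − (0.70)(-0.25) = 0.1750
  C_21 = −[(-0.15)(0.85) − (-0.20)(-0.05)] = 0.1375
  C_22 = (0.90)(0.85) − (-0.20)(-0.25) = 0.7150
  C_23 = −[(0.90)(-0.05) − (-0.15)(-0.25)] = 0.0825
  C_31 = (-0.15)(-0.20) − (-0.20)(0.70) = 0.1700
  C_32 = −[(0.90)(-0.20) − (-0.20)(0.00)] = 0.1800
  C_33 = (0.90)(0.70) − (-0.15)(0.00) = 0.6300
det(I−A) = Σ_j (I−A)_1j·C_1j = (0.90)(0.5850) + (-0.15)(0.0500) + (-0.20)(0.1750) = 0.4840
adj(I−A) = Cᵀ =
  [ 0.5850   0.1375   0.1700]
  [ 0.0500   0.7150   0.1800]
  [ 0.1750   0.0825   0.6300]
(I − A)⁻¹ = adj(I−A) / det(I−A) ≈
  [   1.2087     0.2841     0.3512]
  [   0.1033     1.4773     0.3719]
  [   0.3616     0.1705     1.3017]
Δx = (I − A)⁻¹ Δd with Δd having -15 in the Packaging component and 0 elsewhere.
So Δx_1 = L_13 · (-15), where L_13 = adj(I−A)_13 / det(I−A) = 0.1700 / 0.4840.
Δx_1 = 0.1700 × (-15) / 0.4840 = -2.55 / 0.4840 ≈ -5.3.

Δx_1 = -5.3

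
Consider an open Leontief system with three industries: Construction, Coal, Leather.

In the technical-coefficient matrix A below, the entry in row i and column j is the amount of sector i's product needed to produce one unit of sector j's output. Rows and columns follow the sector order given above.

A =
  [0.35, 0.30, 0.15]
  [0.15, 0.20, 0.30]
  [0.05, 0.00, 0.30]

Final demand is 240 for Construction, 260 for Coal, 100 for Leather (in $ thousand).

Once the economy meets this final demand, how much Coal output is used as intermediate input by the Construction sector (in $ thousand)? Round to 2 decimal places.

I − A =
  [   0.65    -0.30    -0.15]
  [  -0.15     0.80    -0.30]
  [  -0.05     0.00     0.70]
Cofactors of I−A, C_ij = (−1)^(i+j)·(minor ij) (rows/columns in the sector order above):
  C_11 = (0.80)(0.70) − (-0.30)(0.00) = 0.5600
  C_12 = −[(-0.15)(0.70) − (-0.30)(-0.05)] = 0.1200
  C_13 = (-0.15)(0.00) − (0.80)(-0.05) = 0.0400
  C_21 = −[(-0.30)(0.70) − (-0.15)(0.00)] = 0.2100
  C_22 = (0.65)(0.70) − (-0.15)(-0.05) = 0.4475
  C_23 = −[(0.65)(0.00) − (-0.30)(-0.05)] = 0.0150
  C_31 = (-0.30)(-0.30) − (-0.15)(0.80) = 0.2100
  C_32 = −[(0.65)(-0.30) − (-0.15)(-0.15)] = 0.2175
  C_33 = (0.65)(0.80) − (-0.30)(-0.15) = 0.4750
det(I−A) = Σ_j (I−A)_1j·C_1j = (0.65)(0.5600) + (-0.30)(0.1200) + (-0.15)(0.0400) = 0.3220
adj(I−A) = Cᵀ =
  [ 0.5600   0.2100   0.2100]
  [ 0.1200   0.4475   0.2175]
  [ 0.0400   0.0150   0.4750]
(I − A)⁻¹ = adj(I−A) / det(I−A) ≈
  [   1.7391     0.6522     0.6522]
  [   0.3727     1.3898     0.6755]
  [   0.1242     0.0466     1.4752]
First solve x = (I − A)⁻¹ d = adj(I−A)·d / det(I−A); in particular x_1 = (0.5600·240 + 0.2100·260 + 0.2100·100) / 0.3220 = 210.00 / 0.3220 ≈ 652.1739.
Intermediate flow from 2 to 1: z_21 = a_21 · x_1 = 0.15 × 210.00 / 0.3220 = 31.50 / 0.3220 ≈ 97.83.

z_21 = 97.83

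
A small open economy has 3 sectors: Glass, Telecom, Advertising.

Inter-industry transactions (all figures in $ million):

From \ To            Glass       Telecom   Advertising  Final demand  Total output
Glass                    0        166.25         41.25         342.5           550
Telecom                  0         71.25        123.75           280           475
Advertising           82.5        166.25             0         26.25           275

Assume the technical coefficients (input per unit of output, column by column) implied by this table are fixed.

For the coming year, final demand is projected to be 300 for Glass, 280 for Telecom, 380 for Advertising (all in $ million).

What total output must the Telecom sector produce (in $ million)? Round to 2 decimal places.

Technical coefficients a_ij = z_ij / X_j:
  a_11 = 0/550 = 0.00, a_21 = 0/550 = 0.00, a_31 = 82.5/550 = 0.15
  a_12 = 166.25/475 = 0.35, a_22 = 71.25/475 = 0.15, a_32 = 166.25/475 = 0.35
  a_13 = 41.25/275 = 0.15, a_23 = 123.75/275 = 0.45, a_33 = 0/275 = 0.00
I − A =
  [   1.00    -0.35    -0.15]
  [   0.00     0.85    -0.45]
  [  -0.15    -0.35     1.00]
Cofactors of I−A, C_ij = (−1)^(i+j)·(minor ij) (rows/columns in the sector order above):
  C_11 = (0.85)(1.00) − (-0.45)(-0.35) = 0.6925
  C_12 = −[(0.00)(1.00) − (-0.45)(-0.15)] = 0.0675
  C_13 = (0.00)(-0.35) − (0.85)(-0.15) = 0.1275
  C_21 = −[(-0.35)(1.00) − (-0.15)(-0.35)] = 0.4025
  C_22 = (1.00)(1.00) − (-0.15)(-0.15) = 0.9775
  C_23 = −[(1.00)(-0.35) − (-0.35)(-0.15)] = 0.4025
  C_31 = (-0.35)(-0.45) − (-0.15)(0.85) = 0.2850
  C_32 = −[(1.00)(-0.45) − (-0.15)(0.00)] = 0.4500
  C_33 = (1.00)(0.85) − (-0.35)(0.00) = 0.8500
det(I−A) = Σ_j (I−A)_1j·C_1j = (1.00)(0.6925) + (-0.35)(0.0675) + (-0.15)(0.1275) = 0.64975
adj(I−A) = Cᵀ =
  [ 0.6925   0.4025   0.2850]
  [ 0.0675   0.9775   0.4500]
  [ 0.1275   0.4025   0.8500]
(I − A)⁻¹ = adj(I−A) / det(I−A) ≈
  [   1.0658     0.6195     0.4386]
  [   0.1039     1.5044     0.6926]
  [   0.1962     0.6195     1.3082]
x = (I − A)⁻¹ d = adj(I−A)·d / det(I−A), with det(I−A) = 0.64975:
  x_1 = (0.6925·300 + 0.4025·280 + 0.2850·380) / 0.64975 = 428.75 / 0.64975 ≈ 659.87
  x_2 = (0.0675·300 + 0.9775·280 + 0.4500·380) / 0.64975 = 464.95 / 0.64975 ≈ 715.58
  x_3 = (0.1275·300 + 0.4025·280 + 0.8500·380) / 0.64975 = 473.95 / 0.64975 ≈ 729.43

x_2 = 715.58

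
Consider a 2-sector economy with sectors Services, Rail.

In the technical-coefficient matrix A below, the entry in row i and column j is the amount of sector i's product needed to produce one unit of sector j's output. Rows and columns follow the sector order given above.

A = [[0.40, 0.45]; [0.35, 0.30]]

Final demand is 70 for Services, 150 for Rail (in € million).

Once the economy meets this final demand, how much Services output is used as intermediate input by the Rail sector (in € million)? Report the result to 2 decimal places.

I − A =
  [   0.60    -0.45]
  [  -0.35     0.70]
det(I−A) = (0.60)(0.70) − (-0.45)(-0.35) = 0.2625
adj(I−A) = [[0.70, 0.45], [0.35, 0.60]]
(I − A)⁻¹ = adj(I−A) / det(I−A) ≈
  [   2.6667     1.7143]
  [   1.3333     2.2857]
First solve x = (I − A)⁻¹ d = adj(I−A)·d / det(I−A); in particular x_2 = (0.35·70 + 0.60·150) / 0.2625 = 114.50 / 0.2625 ≈ 436.1905.
Intermediate flow from 1 to 2: z_12 = a_12 · x_2 = 0.45 × 114.50 / 0.2625 = 51.525 / 0.2625 ≈ 196.29.

z_12 = 196.29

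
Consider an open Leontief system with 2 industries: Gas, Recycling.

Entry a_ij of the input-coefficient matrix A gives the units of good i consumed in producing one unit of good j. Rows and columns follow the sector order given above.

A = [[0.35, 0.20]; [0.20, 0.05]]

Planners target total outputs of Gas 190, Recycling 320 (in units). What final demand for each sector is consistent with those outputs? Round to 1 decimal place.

d_G = 59.5, d_R = 266.0

I − A =
  [   0.65    -0.20]
  [  -0.20     0.95]
d = (I − A) x:
  d_G = (+0.65)·190 + (-0.20)·320 = 59.5
  d_R = (-0.20)·190 + (+0.95)·320 = 266.0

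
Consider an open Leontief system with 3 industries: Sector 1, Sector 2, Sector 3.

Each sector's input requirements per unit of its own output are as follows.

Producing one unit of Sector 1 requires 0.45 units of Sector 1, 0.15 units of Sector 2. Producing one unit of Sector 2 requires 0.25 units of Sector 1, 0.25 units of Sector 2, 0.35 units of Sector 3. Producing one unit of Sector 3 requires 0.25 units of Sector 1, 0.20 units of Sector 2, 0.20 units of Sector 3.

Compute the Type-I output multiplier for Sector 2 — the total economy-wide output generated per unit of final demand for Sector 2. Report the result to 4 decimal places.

I − A =
  [   0.55    -0.25    -0.25]
  [  -0.15     0.75    -0.20]
  [   0.00    -0.35     0.80]
Cofactors of I−A, C_ij = (−1)^(i+j)·(minor ij) (rows/columns in the sector order above):
  C_11 = (0.75)(0.80) − (-0.20)(-0.35) = 0.5300
  C_12 = −[(-0.15)(0.80) − (-0.20)(0.00)] = 0.1200
  C_13 = (-0.15)(-0.35) − (0.75)(0.00) = 0.0525
  C_21 = −[(-0.25)(0.80) − (-0.25)(-0.35)] = 0.2875
  C_22 = (0.55)(0.80) − (-0.25)(0.00) = 0.4400
  C_23 = −[(0.55)(-0.35) − (-0.25)(0.00)] = 0.1925
  C_31 = (-0.25)(-0.20) − (-0.25)(0.75) = 0.2375
  C_32 = −[(0.55)(-0.20) − (-0.25)(-0.15)] = 0.1475
  C_33 = (0.55)(0.75) − (-0.25)(-0.15) = 0.3750
det(I−A) = Σ_j (I−A)_1j·C_1j = (0.55)(0.5300) + (-0.25)(0.1200) + (-0.25)(0.0525) = 0.248375
adj(I−A) = Cᵀ =
  [ 0.5300   0.2875   0.2375]
  [ 0.1200   0.4400   0.1475]
  [ 0.0525   0.1925   0.3750]
(I − A)⁻¹ = adj(I−A) / det(I−A) ≈
  [   2.13387     1.15752     0.95622]
  [   0.48314     1.77151     0.59386]
  [   0.21137     0.77504     1.50981]
The output multiplier for sector j is the column-j sum of the Leontief inverse (I − A)⁻¹ = adj(I−A) / det(I−A).
Column 2 of adj(I−A): (0.2875, 0.4400, 0.1925); det(I−A) = 0.248375.
m_2 = (0.2875 + 0.4400 + 0.1925) / 0.248375 = 0.92 / 0.248375 ≈ 3.7041.

m_2 = 3.7041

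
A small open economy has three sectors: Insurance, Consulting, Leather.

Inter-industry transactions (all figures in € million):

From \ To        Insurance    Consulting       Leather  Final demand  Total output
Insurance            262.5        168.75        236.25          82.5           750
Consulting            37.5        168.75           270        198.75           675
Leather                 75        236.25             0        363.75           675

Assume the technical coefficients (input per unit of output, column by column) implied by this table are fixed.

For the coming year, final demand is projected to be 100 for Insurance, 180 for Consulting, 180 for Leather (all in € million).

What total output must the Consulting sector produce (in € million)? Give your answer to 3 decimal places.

x_2 = 496.597

Technical coefficients a_ij = z_ij / X_j:
  a_11 = 262.5/750 = 0.35, a_21 = 37.5/750 = 0.05, a_31 = 75/750 = 0.10
  a_12 = 168.75/675 = 0.25, a_22 = 168.75/675 = 0.25, a_32 = 236.25/675 = 0.35
  a_13 = 236.25/675 = 0.35, a_23 = 270/675 = 0.40, a_33 = 0/675 = 0.00
I − A =
  [   0.65    -0.25    -0.35]
  [  -0.05     0.75    -0.40]
  [  -0.10    -0.35     1.00]
Cofactors of I−A, C_ij = (−1)^(i+j)·(minor ij) (rows/columns in the sector order above):
  C_11 = (0.75)(1.00) − (-0.40)(-0.35) = 0.6100
  C_12 = −[(-0.05)(1.00) − (-0.40)(-0.10)] = 0.0900
  C_13 = (-0.05)(-0.35) − (0.75)(-0.10) = 0.0925
  C_21 = −[(-0.25)(1.00) − (-0.35)(-0.35)] = 0.3725
  C_22 = (0.65)(1.00) − (-0.35)(-0.10) = 0.6150
  C_23 = −[(0.65)(-0.35) − (-0.25)(-0.10)] = 0.2525
  C_31 = (-0.25)(-0.40) − (-0.35)(0.75) = 0.3625
  C_32 = −[(0.65)(-0.40) − (-0.35)(-0.05)] = 0.2775
  C_33 = (0.65)(0.75) − (-0.25)(-0.05) = 0.4750
det(I−A) = Σ_j (I−A)_1j·C_1j = (0.65)(0.6100) + (-0.25)(0.0900) + (-0.35)(0.0925) = 0.341625
adj(I−A) = Cᵀ =
  [ 0.6100   0.3725   0.3625]
  [ 0.0900   0.6150   0.2775]
  [ 0.0925   0.2525   0.4750]
(I − A)⁻¹ = adj(I−A) / det(I−A) ≈
  [   1.7856     1.0904     1.0611]
  [   0.2634     1.8002     0.8123]
  [   0.2708     0.7391     1.3904]
x = (I − A)⁻¹ d = adj(I−A)·d / det(I−A), with det(I−A) = 0.341625:
  x_1 = (0.6100·100 + 0.3725·180 + 0.3625·180) / 0.341625 = 193.30 / 0.341625 ≈ 565.825
  x_2 = (0.0900·100 + 0.6150·180 + 0.2775·180) / 0.341625 = 169.65 / 0.341625 ≈ 496.597
  x_3 = (0.0925·100 + 0.2525·180 + 0.4750·180) / 0.341625 = 140.20 / 0.341625 ≈ 410.392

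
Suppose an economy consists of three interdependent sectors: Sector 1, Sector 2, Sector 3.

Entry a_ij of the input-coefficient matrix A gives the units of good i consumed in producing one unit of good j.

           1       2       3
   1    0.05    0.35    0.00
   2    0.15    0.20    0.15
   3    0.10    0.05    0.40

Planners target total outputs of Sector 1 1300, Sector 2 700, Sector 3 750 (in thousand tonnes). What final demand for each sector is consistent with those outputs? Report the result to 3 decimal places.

I − A =
  [   0.95    -0.35     0.00]
  [  -0.15     0.80    -0.15]
  [  -0.10    -0.05     0.60]
d = (I − A) x:
  d_1 = (+0.95)·1300 + (-0.35)·700 + (+0.00)·750 = 990.000
  d_2 = (-0.15)·1300 + (+0.80)·700 + (-0.15)·750 = 252.500
  d_3 = (-0.10)·1300 + (-0.05)·700 + (+0.60)·750 = 285.000

d_1 = 990.000, d_2 = 252.500, d_3 = 285.000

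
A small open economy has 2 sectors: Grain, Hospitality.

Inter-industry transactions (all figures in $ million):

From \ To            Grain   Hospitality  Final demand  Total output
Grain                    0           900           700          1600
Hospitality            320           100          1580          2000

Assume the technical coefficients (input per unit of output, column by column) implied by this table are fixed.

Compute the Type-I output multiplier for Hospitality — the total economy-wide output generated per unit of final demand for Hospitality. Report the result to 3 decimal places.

m_2 = 1.686

Technical coefficients a_ij = z_ij / X_j:
  a_11 = 0/1600 = 0.00, a_21 = 320/1600 = 0.20
  a_12 = 900/2000 = 0.45, a_22 = 100/2000 = 0.05
I − A =
  [   1.00    -0.45]
  [  -0.20     0.95]
det(I−A) = (1.00)(0.95) − (-0.45)(-0.20) = 0.8600
adj(I−A) = [[0.95, 0.45], [0.20, 1.00]]
(I − A)⁻¹ = adj(I−A) / det(I−A) ≈
  [   1.1047     0.5233]
  [   0.2326     1.1628]
The output multiplier for sector j is the column-j sum of the Leontief inverse (I − A)⁻¹ = adj(I−A) / det(I−A).
Column 2 of adj(I−A): (0.45, 1.00); det(I−A) = 0.8600.
m_2 = (0.45 + 1.00) / 0.8600 = 1.45 / 0.8600 ≈ 1.686.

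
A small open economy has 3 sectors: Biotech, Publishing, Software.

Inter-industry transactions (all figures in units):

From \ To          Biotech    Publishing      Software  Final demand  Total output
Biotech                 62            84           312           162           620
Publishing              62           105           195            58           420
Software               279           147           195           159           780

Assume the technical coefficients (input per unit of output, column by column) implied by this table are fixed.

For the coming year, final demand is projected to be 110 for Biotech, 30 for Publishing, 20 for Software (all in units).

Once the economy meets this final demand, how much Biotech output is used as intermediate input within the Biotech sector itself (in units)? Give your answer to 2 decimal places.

z_BB = 28.20

Technical coefficients a_ij = z_ij / X_j:
  a_BB = 62/620 = 0.10, a_PB = 62/620 = 0.10, a_SB = 279/620 = 0.45
  a_BP = 84/420 = 0.20, a_PP = 105/420 = 0.25, a_SP = 147/420 = 0.35
  a_BS = 312/780 = 0.40, a_PS = 195/780 = 0.25, a_SS = 195/780 = 0.25
I − A =
  [   0.90    -0.20    -0.40]
  [  -0.10     0.75    -0.25]
  [  -0.45    -0.35     0.75]
Cofactors of I−A, C_ij = (−1)^(i+j)·(minor ij) (rows/columns in the sector order above):
  C_11 = (0.75)(0.75) − (-0.25)(-0.35) = 0.4750
  C_12 = −[(-0.10)(0.75) − (-0.25)(-0.45)] = 0.1875
  C_13 = (-0.10)(-0.35) − (0.75)(-0.45) = 0.3725
  C_21 = −[(-0.20)(0.75) − (-0.40)(-0.35)] = 0.2900
  C_22 = (0.90)(0.75) − (-0.40)(-0.45) = 0.4950
  C_23 = −[(0.90)(-0.35) − (-0.20)(-0.45)] = 0.4050
  C_31 = (-0.20)(-0.25) − (-0.40)(0.75) = 0.3500
  C_32 = −[(0.90)(-0.25) − (-0.40)(-0.10)] = 0.2650
  C_33 = (0.90)(0.75) − (-0.20)(-0.10) = 0.6550
det(I−A) = Σ_j (I−A)_1j·C_1j = (0.90)(0.4750) + (-0.20)(0.1875) + (-0.40)(0.3725) = 0.2410
adj(I−A) = Cᵀ =
  [ 0.4750   0.2900   0.3500]
  [ 0.1875   0.4950   0.2650]
  [ 0.3725   0.4050   0.6550]
(I − A)⁻¹ = adj(I−A) / det(I−A) ≈
  [   1.9710     1.2033     1.4523]
  [   0.7780     2.0539     1.0996]
  [   1.5456     1.6805     2.7178]
First solve x = (I − A)⁻¹ d = adj(I−A)·d / det(I−A); in particular x_B = (0.4750·110 + 0.2900·30 + 0.3500·20) / 0.2410 = 67.95 / 0.2410 ≈ 281.9502.
Intermediate flow from B to B: z_BB = a_BB · x_B = 0.10 × 67.95 / 0.2410 = 6.795 / 0.2410 ≈ 28.20.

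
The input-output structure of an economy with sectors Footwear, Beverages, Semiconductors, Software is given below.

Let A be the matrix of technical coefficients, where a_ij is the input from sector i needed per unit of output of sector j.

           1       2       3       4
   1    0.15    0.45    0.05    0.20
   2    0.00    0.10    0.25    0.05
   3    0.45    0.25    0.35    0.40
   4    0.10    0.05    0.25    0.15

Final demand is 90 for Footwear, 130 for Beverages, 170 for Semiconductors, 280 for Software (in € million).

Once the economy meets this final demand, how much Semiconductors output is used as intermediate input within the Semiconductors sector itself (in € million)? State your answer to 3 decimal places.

I − A =
  [   0.85    -0.45    -0.05    -0.20]
  [   0.00     0.90    -0.25    -0.05]
  [  -0.45    -0.25     0.65    -0.40]
  [  -0.10    -0.05    -0.25     0.85]
Compute the cofactors C_ij = (−1)^(i+j)·(3×3 minor ij) of I−A; the adjugate is their transpose:
adj(I−A) = Cᵀ =
  [ 0.344375   0.234250   0.186875   0.182750]
  [ 0.114500   0.328000   0.186500   0.134000]
  [ 0.380375   0.387250   0.627875   0.407750]
  [ 0.159125   0.160750   0.217625   0.373250]
det(I−A) = Σ_j (I−A)_1j·C_1j = (0.85)(0.344375) + (-0.45)(0.114500) + (-0.05)(0.380375) + (-0.20)(0.159125) = 0.19035
(I − A)⁻¹ = adj(I−A) / det(I−A) ≈
  [   1.8092     1.2306     0.9817     0.9601]
  [   0.6015     1.7231     0.9798     0.7040]
  [   1.9983     2.0344     3.2985     2.1421]
  [   0.8360     0.8445     1.1433     1.9609]
First solve x = (I − A)⁻¹ d = adj(I−A)·d / det(I−A); in particular x_3 = (0.380375·90 + 0.387250·130 + 0.627875·170 + 0.407750·280) / 0.19035 = 305.485 / 0.19035 ≈ 1604.85947.
Intermediate flow from 3 to 3: z_33 = a_33 · x_3 = 0.35 × 305.485 / 0.19035 = 106.91975 / 0.19035 ≈ 561.701.

z_33 = 561.701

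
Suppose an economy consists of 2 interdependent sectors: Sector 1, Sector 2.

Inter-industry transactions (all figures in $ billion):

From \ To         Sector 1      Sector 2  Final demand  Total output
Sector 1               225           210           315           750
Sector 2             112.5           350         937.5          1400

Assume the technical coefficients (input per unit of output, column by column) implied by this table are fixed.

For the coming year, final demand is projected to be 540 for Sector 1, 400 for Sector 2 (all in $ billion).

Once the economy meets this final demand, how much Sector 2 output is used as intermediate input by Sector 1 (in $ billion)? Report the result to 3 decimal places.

z_21 = 138.806

Technical coefficients a_ij = z_ij / X_j:
  a_11 = 225/750 = 0.30, a_21 = 112.5/750 = 0.15
  a_12 = 210/1400 = 0.15, a_22 = 350/1400 = 0.25
I − A =
  [   0.70    -0.15]
  [  -0.15     0.75]
det(I−A) = (0.70)(0.75) − (-0.15)(-0.15) = 0.5025
adj(I−A) = [[0.75, 0.15], [0.15, 0.70]]
(I − A)⁻¹ = adj(I−A) / det(I−A) ≈
  [   1.4925     0.2985]
  [   0.2985     1.3930]
First solve x = (I − A)⁻¹ d = adj(I−A)·d / det(I−A); in particular x_1 = (0.75·540 + 0.15·400) / 0.5025 = 465.00 / 0.5025 ≈ 925.37313.
Intermediate flow from 2 to 1: z_21 = a_21 · x_1 = 0.15 × 465.00 / 0.5025 = 69.75 / 0.5025 ≈ 138.806.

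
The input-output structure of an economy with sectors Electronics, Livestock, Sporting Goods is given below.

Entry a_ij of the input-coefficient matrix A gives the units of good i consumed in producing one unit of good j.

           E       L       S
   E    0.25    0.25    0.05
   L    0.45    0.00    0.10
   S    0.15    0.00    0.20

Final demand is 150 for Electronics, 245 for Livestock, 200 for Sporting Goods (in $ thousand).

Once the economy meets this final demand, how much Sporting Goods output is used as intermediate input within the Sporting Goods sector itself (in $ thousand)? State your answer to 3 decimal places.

I − A =
  [   0.75    -0.25    -0.05]
  [  -0.45     1.00    -0.10]
  [  -0.15     0.00     0.80]
Cofactors of I−A, C_ij = (−1)^(i+j)·(minor ij) (rows/columns in the sector order above):
  C_11 = (1.00)(0.80) − (-0.10)(0.00) = 0.8000
  C_12 = −[(-0.45)(0.80) − (-0.10)(-0.15)] = 0.3750
  C_13 = (-0.45)(0.00) − (1.00)(-0.15) = 0.1500
  C_21 = −[(-0.25)(0.80) − (-0.05)(0.00)] = 0.2000
  C_22 = (0.75)(0.80) − (-0.05)(-0.15) = 0.5925
  C_23 = −[(0.75)(0.00) − (-0.25)(-0.15)] = 0.0375
  C_31 = (-0.25)(-0.10) − (-0.05)(1.00) = 0.0750
  C_32 = −[(0.75)(-0.10) − (-0.05)(-0.45)] = 0.0975
  C_33 = (0.75)(1.00) − (-0.25)(-0.45) = 0.6375
det(I−A) = Σ_j (I−A)_1j·C_1j = (0.75)(0.8000) + (-0.25)(0.3750) + (-0.05)(0.1500) = 0.49875
adj(I−A) = Cᵀ =
  [ 0.8000   0.2000   0.0750]
  [ 0.3750   0.5925   0.0975]
  [ 0.1500   0.0375   0.6375]
(I − A)⁻¹ = adj(I−A) / det(I−A) ≈
  [   1.6040     0.4010     0.1504]
  [   0.7519     1.1880     0.1955]
  [   0.3008     0.0752     1.2782]
First solve x = (I − A)⁻¹ d = adj(I−A)·d / det(I−A); in particular x_S = (0.1500·150 + 0.0375·245 + 0.6375·200) / 0.49875 = 159.1875 / 0.49875 ≈ 319.17293.
Intermediate flow from S to S: z_SS = a_SS · x_S = 0.20 × 159.1875 / 0.49875 = 31.8375 / 0.49875 ≈ 63.835.

z_SS = 63.835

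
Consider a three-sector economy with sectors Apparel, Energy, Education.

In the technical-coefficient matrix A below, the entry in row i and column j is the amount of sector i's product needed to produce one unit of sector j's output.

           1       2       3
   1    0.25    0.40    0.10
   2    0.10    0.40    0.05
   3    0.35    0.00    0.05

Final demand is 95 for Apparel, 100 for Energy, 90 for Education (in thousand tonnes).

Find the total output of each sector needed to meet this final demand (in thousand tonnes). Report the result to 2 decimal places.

x_1 = 274.83, x_2 = 228.80, x_3 = 195.99

I − A =
  [   0.75    -0.40    -0.10]
  [  -0.10     0.60    -0.05]
  [  -0.35     0.00     0.95]
Cofactors of I−A, C_ij = (−1)^(i+j)·(minor ij) (rows/columns in the sector order above):
  C_11 = (0.60)(0.95) − (-0.05)(0.00) = 0.5700
  C_12 = −[(-0.10)(0.95) − (-0.05)(-0.35)] = 0.1125
  C_13 = (-0.10)(0.00) − (0.60)(-0.35) = 0.2100
  C_21 = −[(-0.40)(0.95) − (-0.10)(0.00)] = 0.3800
  C_22 = (0.75)(0.95) − (-0.10)(-0.35) = 0.6775
  C_23 = −[(0.75)(0.00) − (-0.40)(-0.35)] = 0.1400
  C_31 = (-0.40)(-0.05) − (-0.10)(0.60) = 0.0800
  C_32 = −[(0.75)(-0.05) − (-0.10)(-0.10)] = 0.0475
  C_33 = (0.75)(0.60) − (-0.40)(-0.10) = 0.4100
det(I−A) = Σ_j (I−A)_1j·C_1j = (0.75)(0.5700) + (-0.40)(0.1125) + (-0.10)(0.2100) = 0.3615
adj(I−A) = Cᵀ =
  [ 0.5700   0.3800   0.0800]
  [ 0.1125   0.6775   0.0475]
  [ 0.2100   0.1400   0.4100]
(I − A)⁻¹ = adj(I−A) / det(I−A) ≈
  [   1.5768     1.0512     0.2213]
  [   0.3112     1.8741     0.1314]
  [   0.5809     0.3873     1.1342]
x = (I − A)⁻¹ d = adj(I−A)·d / det(I−A), with det(I−A) = 0.3615:
  x_1 = (0.5700·95 + 0.3800·100 + 0.0800·90) / 0.3615 = 99.35 / 0.3615 ≈ 274.83
  x_2 = (0.1125·95 + 0.6775·100 + 0.0475·90) / 0.3615 = 82.7125 / 0.3615 ≈ 228.80
  x_3 = (0.2100·95 + 0.1400·100 + 0.4100·90) / 0.3615 = 70.85 / 0.3615 ≈ 195.99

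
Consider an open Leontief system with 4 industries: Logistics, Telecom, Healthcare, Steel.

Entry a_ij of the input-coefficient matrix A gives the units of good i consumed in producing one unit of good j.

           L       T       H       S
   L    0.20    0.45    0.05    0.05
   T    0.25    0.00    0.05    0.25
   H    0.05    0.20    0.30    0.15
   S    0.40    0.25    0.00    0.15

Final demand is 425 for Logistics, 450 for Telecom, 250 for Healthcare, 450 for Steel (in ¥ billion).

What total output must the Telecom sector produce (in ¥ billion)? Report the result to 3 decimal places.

x_T = 1246.533

I − A =
  [   0.80    -0.45    -0.05    -0.05]
  [  -0.25     1.00    -0.05    -0.25]
  [  -0.05    -0.20     0.70    -0.15]
  [  -0.40    -0.25     0.00     0.85]
Compute the cofactors C_ij = (−1)^(i+j)·(3×3 minor ij) of I−A; the adjugate is their transpose:
adj(I−A) = Cᵀ =
  [ 0.540875   0.286875   0.059125   0.126625]
  [ 0.223875   0.456875   0.048625   0.156125]
  [ 0.171250   0.208750   0.466250   0.153750]
  [ 0.320375   0.269375   0.042125   0.467125]
det(I−A) = Σ_j (I−A)_1j·C_1j = (0.80)(0.540875) + (-0.45)(0.223875) + (-0.05)(0.171250) + (-0.05)(0.320375) = 0.307375
(I − A)⁻¹ = adj(I−A) / det(I−A) ≈
  [   1.7597     0.9333     0.1924     0.4120]
  [   0.7283     1.4864     0.1582     0.5079]
  [   0.5571     0.6791     1.5169     0.5002]
  [   1.0423     0.8764     0.1370     1.5197]
x = (I − A)⁻¹ d = adj(I−A)·d / det(I−A), with det(I−A) = 0.307375:
  x_L = (0.540875·425 + 0.286875·450 + 0.059125·250 + 0.126625·450) / 0.307375 = 430.728125 / 0.307375 ≈ 1401.312
  x_T = (0.223875·425 + 0.456875·450 + 0.048625·250 + 0.156125·450) / 0.307375 = 383.153125 / 0.307375 ≈ 1246.533
  x_H = (0.171250·425 + 0.208750·450 + 0.466250·250 + 0.153750·450) / 0.307375 = 352.46875 / 0.307375 ≈ 1146.706
  x_S = (0.320375·425 + 0.269375·450 + 0.042125·250 + 0.467125·450) / 0.307375 = 478.115625 / 0.307375 ≈ 1555.480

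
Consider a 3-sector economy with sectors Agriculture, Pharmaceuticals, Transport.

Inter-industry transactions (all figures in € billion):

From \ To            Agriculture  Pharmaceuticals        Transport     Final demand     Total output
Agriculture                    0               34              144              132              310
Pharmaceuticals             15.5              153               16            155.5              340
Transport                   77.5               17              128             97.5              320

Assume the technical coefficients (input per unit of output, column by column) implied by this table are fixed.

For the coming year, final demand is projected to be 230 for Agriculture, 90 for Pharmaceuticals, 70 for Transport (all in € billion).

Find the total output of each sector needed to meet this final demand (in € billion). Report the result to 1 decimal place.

x_1 = 385.9, x_2 = 225.6, x_3 = 296.3

Technical coefficients a_ij = z_ij / X_j:
  a_11 = 0/310 = 0.00, a_21 = 15.5/310 = 0.05, a_31 = 77.5/310 = 0.25
  a_12 = 34/340 = 0.10, a_22 = 153/340 = 0.45, a_32 = 17/340 = 0.05
  a_13 = 144/320 = 0.45, a_23 = 16/320 = 0.05, a_33 = 128/320 = 0.40
I − A =
  [   1.00    -0.10    -0.45]
  [  -0.05     0.55    -0.05]
  [  -0.25    -0.05     0.60]
Cofactors of I−A, C_ij = (−1)^(i+j)·(minor ij) (rows/columns in the sector order above):
  C_11 = (0.55)(0.60) − (-0.05)(-0.05) = 0.3275
  C_12 = −[(-0.05)(0.60) − (-0.05)(-0.25)] = 0.0425
  C_13 = (-0.05)(-0.05) − (0.55)(-0.25) = 0.1400
  C_21 = −[(-0.10)(0.60) − (-0.45)(-0.05)] = 0.0825
  C_22 = (1.00)(0.60) − (-0.45)(-0.25) = 0.4875
  C_23 = −[(1.00)(-0.05) − (-0.10)(-0.25)] = 0.0750
  C_31 = (-0.10)(-0.05) − (-0.45)(0.55) = 0.2525
  C_32 = −[(1.00)(-0.05) − (-0.45)(-0.05)] = 0.0725
  C_33 = (1.00)(0.55) − (-0.10)(-0.05) = 0.5450
det(I−A) = Σ_j (I−A)_1j·C_1j = (1.00)(0.3275) + (-0.10)(0.0425) + (-0.45)(0.1400) = 0.26025
adj(I−A) = Cᵀ =
  [ 0.3275   0.0825   0.2525]
  [ 0.0425   0.4875   0.0725]
  [ 0.1400   0.0750   0.5450]
(I − A)⁻¹ = adj(I−A) / det(I−A) ≈
  [   1.2584     0.3170     0.9702]
  [   0.1633     1.8732     0.2786]
  [   0.5379     0.2882     2.0941]
x = (I − A)⁻¹ d = adj(I−A)·d / det(I−A), with det(I−A) = 0.26025:
  x_1 = (0.3275·230 + 0.0825·90 + 0.2525·70) / 0.26025 = 100.425 / 0.26025 ≈ 385.9
  x_2 = (0.0425·230 + 0.4875·90 + 0.0725·70) / 0.26025 = 58.725 / 0.26025 ≈ 225.6
  x_3 = (0.1400·230 + 0.0750·90 + 0.5450·70) / 0.26025 = 77.10 / 0.26025 ≈ 296.3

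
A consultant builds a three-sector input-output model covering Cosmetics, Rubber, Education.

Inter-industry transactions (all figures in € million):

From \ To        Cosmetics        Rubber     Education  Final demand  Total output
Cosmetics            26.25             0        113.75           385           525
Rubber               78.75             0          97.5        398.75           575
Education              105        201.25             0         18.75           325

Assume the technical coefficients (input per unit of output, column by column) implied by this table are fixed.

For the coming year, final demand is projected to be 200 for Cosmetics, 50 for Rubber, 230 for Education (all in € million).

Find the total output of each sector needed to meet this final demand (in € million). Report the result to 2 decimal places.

x_1 = 348.65, x_2 = 214.77, x_3 = 374.90

Technical coefficients a_ij = z_ij / X_j:
  a_11 = 26.25/525 = 0.05, a_21 = 78.75/525 = 0.15, a_31 = 105/525 = 0.20
  a_12 = 0/575 = 0.00, a_22 = 0/575 = 0.00, a_32 = 201.25/575 = 0.35
  a_13 = 113.75/325 = 0.35, a_23 = 97.5/325 = 0.30, a_33 = 0/325 = 0.00
I − A =
  [   0.95     0.00    -0.35]
  [  -0.15     1.00    -0.30]
  [  -0.20    -0.35     1.00]
Cofactors of I−A, C_ij = (−1)^(i+j)·(minor ij) (rows/columns in the sector order above):
  C_11 = (1.00)(1.00) − (-0.30)(-0.35) = 0.8950
  C_12 = −[(-0.15)(1.00) − (-0.30)(-0.20)] = 0.2100
  C_13 = (-0.15)(-0.35) − (1.00)(-0.20) = 0.2525
  C_21 = −[(0.00)(1.00) − (-0.35)(-0.35)] = 0.1225
  C_22 = (0.95)(1.00) − (-0.35)(-0.20) = 0.8800
  C_23 = −[(0.95)(-0.35) − (0.00)(-0.20)] = 0.3325
  C_31 = (0.00)(-0.30) − (-0.35)(1.00) = 0.3500
  C_32 = −[(0.95)(-0.30) − (-0.35)(-0.15)] = 0.3375
  C_33 = (0.95)(1.00) − (0.00)(-0.15) = 0.9500
det(I−A) = Σ_j (I−A)_1j·C_1j = (0.95)(0.8950) + (0.00)(0.2100) + (-0.35)(0.2525) = 0.761875
adj(I−A) = Cᵀ =
  [ 0.8950   0.1225   0.3500]
  [ 0.2100   0.8800   0.3375]
  [ 0.2525   0.3325   0.9500]
(I − A)⁻¹ = adj(I−A) / det(I−A) ≈
  [   1.1747     0.1608     0.4594]
  [   0.2756     1.1550     0.4430]
  [   0.3314     0.4364     1.2469]
x = (I − A)⁻¹ d = adj(I−A)·d / det(I−A), with det(I−A) = 0.761875:
  x_1 = (0.8950·200 + 0.1225·50 + 0.3500·230) / 0.761875 = 265.625 / 0.761875 ≈ 348.65
  x_2 = (0.2100·200 + 0.8800·50 + 0.3375·230) / 0.761875 = 163.625 / 0.761875 ≈ 214.77
  x_3 = (0.2525·200 + 0.3325·50 + 0.9500·230) / 0.761875 = 285.625 / 0.761875 ≈ 374.90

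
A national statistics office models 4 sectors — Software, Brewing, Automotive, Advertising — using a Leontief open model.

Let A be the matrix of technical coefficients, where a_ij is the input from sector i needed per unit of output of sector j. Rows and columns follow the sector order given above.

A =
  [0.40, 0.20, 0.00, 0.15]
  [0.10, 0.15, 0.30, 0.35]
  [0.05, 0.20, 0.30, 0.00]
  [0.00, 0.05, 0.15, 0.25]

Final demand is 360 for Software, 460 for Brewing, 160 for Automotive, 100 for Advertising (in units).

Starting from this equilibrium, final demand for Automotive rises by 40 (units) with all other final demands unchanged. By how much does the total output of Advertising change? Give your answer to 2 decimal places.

Δx_4 = 15.58

I − A =
  [   0.60    -0.20     0.00    -0.15]
  [  -0.10     0.85    -0.30    -0.35]
  [  -0.05    -0.20     0.70     0.00]
  [   0.00    -0.05    -0.15     0.75]
Compute the cofactors C_ij = (−1)^(i+j)·(3×3 minor ij) of I−A; the adjugate is their transpose:
adj(I−A) = Cᵀ =
  [ 0.378500   0.114750   0.076875   0.129250]
  [ 0.066375   0.313875   0.168750   0.159750]
  [ 0.046000   0.097875   0.356250   0.054875]
  [ 0.013625   0.040500   0.082500   0.304000]
det(I−A) = Σ_j (I−A)_1j·C_1j = (0.60)(0.378500) + (-0.20)(0.066375) + (0.00)(0.046000) + (-0.15)(0.013625) = 0.21178125
(I − A)⁻¹ = adj(I−A) / det(I−A) ≈
  [   1.7872     0.5418     0.3630     0.6103]
  [   0.3134     1.4821     0.7968     0.7543]
  [   0.2172     0.4622     1.6822     0.2591]
  [   0.0643     0.1912     0.3896     1.4354]
Δx = (I − A)⁻¹ Δd with Δd having +40 in the Automotive component and 0 elsewhere.
So Δx_4 = L_43 · (+40), where L_43 = adj(I−A)_43 / det(I−A) = 0.082500 / 0.21178125.
Δx_4 = 0.082500 × (+40) / 0.21178125 = 3.30 / 0.21178125 ≈ 15.58.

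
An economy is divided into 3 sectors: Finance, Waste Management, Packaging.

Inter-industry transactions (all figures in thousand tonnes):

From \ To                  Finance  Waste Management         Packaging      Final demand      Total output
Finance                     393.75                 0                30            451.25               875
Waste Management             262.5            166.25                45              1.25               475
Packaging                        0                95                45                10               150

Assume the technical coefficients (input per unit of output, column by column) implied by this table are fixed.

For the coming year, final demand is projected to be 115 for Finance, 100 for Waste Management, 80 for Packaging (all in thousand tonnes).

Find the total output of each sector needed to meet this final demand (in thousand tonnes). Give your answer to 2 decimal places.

x_F = 291.47, x_W = 392.94, x_P = 226.55

Technical coefficients a_ij = z_ij / X_j:
  a_FF = 393.75/875 = 0.45, a_WF = 262.5/875 = 0.30, a_PF = 0/875 = 0.00
  a_FW = 0/475 = 0.00, a_WW = 166.25/475 = 0.35, a_PW = 95/475 = 0.20
  a_FP = 30/150 = 0.20, a_WP = 45/150 = 0.30, a_PP = 45/150 = 0.30
I − A =
  [   0.55     0.00    -0.20]
  [  -0.30     0.65    -0.30]
  [   0.00    -0.20     0.70]
Cofactors of I−A, C_ij = (−1)^(i+j)·(minor ij) (rows/columns in the sector order above):
  C_11 = (0.65)(0.70) − (-0.30)(-0.20) = 0.3950
  C_12 = −[(-0.30)(0.70) − (-0.30)(0.00)] = 0.2100
  C_13 = (-0.30)(-0.20) − (0.65)(0.00) = 0.0600
  C_21 = −[(0.00)(0.70) − (-0.20)(-0.20)] = 0.0400
  C_22 = (0.55)(0.70) − (-0.20)(0.00) = 0.3850
  C_23 = −[(0.55)(-0.20) − (0.00)(0.00)] = 0.1100
  C_31 = (0.00)(-0.30) − (-0.20)(0.65) = 0.1300
  C_32 = −[(0.55)(-0.30) − (-0.20)(-0.30)] = 0.2250
  C_33 = (0.55)(0.65) − (0.00)(-0.30) = 0.3575
det(I−A) = Σ_j (I−A)_1j·C_1j = (0.55)(0.3950) + (0.00)(0.2100) + (-0.20)(0.0600) = 0.20525
adj(I−A) = Cᵀ =
  [ 0.3950   0.0400   0.1300]
  [ 0.2100   0.3850   0.2250]
  [ 0.0600   0.1100   0.3575]
(I − A)⁻¹ = adj(I−A) / det(I−A) ≈
  [   1.9245     0.1949     0.6334]
  [   1.0231     1.8758     1.0962]
  [   0.2923     0.5359     1.7418]
x = (I − A)⁻¹ d = adj(I−A)·d / det(I−A), with det(I−A) = 0.20525:
  x_F = (0.3950·115 + 0.0400·100 + 0.1300·80) / 0.20525 = 59.825 / 0.20525 ≈ 291.47
  x_W = (0.2100·115 + 0.3850·100 + 0.2250·80) / 0.20525 = 80.65 / 0.20525 ≈ 392.94
  x_P = (0.0600·115 + 0.1100·100 + 0.3575·80) / 0.20525 = 46.50 / 0.20525 ≈ 226.55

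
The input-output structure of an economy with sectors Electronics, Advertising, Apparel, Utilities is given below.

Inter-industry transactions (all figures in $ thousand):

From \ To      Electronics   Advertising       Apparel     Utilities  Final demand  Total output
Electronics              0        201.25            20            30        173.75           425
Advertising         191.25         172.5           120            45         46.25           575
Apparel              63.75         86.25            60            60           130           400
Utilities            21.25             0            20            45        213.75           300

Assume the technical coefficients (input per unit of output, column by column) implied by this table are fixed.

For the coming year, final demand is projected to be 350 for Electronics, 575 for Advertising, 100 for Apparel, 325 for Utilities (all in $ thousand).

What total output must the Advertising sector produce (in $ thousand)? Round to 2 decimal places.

Technical coefficients a_ij = z_ij / X_j:
  a_11 = 0/425 = 0.00, a_21 = 191.25/425 = 0.45, a_31 = 63.75/425 = 0.15, a_41 = 21.25/425 = 0.05
  a_12 = 201.25/575 = 0.35, a_22 = 172.5/575 = 0.30, a_32 = 86.25/575 = 0.15, a_42 = 0/575 = 0.00
  a_13 = 20/400 = 0.05, a_23 = 120/400 = 0.30, a_33 = 60/400 = 0.15, a_43 = 20/400 = 0.05
  a_14 = 30/300 = 0.10, a_24 = 45/300 = 0.15, a_34 = 60/300 = 0.20, a_44 = 45/300 = 0.15
I − A =
  [   1.00    -0.35    -0.05    -0.10]
  [  -0.45     0.70    -0.30    -0.15]
  [  -0.15    -0.15     0.85    -0.20]
  [  -0.05     0.00    -0.05     0.85]
Compute the cofactors C_ij = (−1)^(i+j)·(3×3 minor ij) of I−A; the adjugate is their transpose:
adj(I−A) = Cᵀ =
  [ 0.459375   0.256500   0.125125   0.128750]
  [ 0.369375   0.700625   0.282750   0.233625]
  [ 0.154750   0.174875   0.455000   0.156125]
  [ 0.036125   0.025375   0.034125   0.391750]
det(I−A) = Σ_j (I−A)_1j·C_1j = (1.00)(0.459375) + (-0.35)(0.369375) + (-0.05)(0.154750) + (-0.10)(0.036125) = 0.31874375
(I − A)⁻¹ = adj(I−A) / det(I−A) ≈
  [   1.4412     0.8047     0.3926     0.4039]
  [   1.1588     2.1981     0.8871     0.7330]
  [   0.4855     0.5486     1.4275     0.4898]
  [   0.1133     0.0796     0.1071     1.2290]
x = (I − A)⁻¹ d = adj(I−A)·d / det(I−A), with det(I−A) = 0.31874375:
  x_1 = (0.459375·350 + 0.256500·575 + 0.125125·100 + 0.128750·325) / 0.31874375 = 362.625 / 0.31874375 ≈ 1137.67
  x_2 = (0.369375·350 + 0.700625·575 + 0.282750·100 + 0.233625·325) / 0.31874375 = 636.34375 / 0.31874375 ≈ 1996.41
  x_3 = (0.154750·350 + 0.174875·575 + 0.455000·100 + 0.156125·325) / 0.31874375 = 250.95625 / 0.31874375 ≈ 787.33
  x_4 = (0.036125·350 + 0.025375·575 + 0.034125·100 + 0.391750·325) / 0.31874375 = 157.965625 / 0.31874375 ≈ 495.59

x_2 = 1996.41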